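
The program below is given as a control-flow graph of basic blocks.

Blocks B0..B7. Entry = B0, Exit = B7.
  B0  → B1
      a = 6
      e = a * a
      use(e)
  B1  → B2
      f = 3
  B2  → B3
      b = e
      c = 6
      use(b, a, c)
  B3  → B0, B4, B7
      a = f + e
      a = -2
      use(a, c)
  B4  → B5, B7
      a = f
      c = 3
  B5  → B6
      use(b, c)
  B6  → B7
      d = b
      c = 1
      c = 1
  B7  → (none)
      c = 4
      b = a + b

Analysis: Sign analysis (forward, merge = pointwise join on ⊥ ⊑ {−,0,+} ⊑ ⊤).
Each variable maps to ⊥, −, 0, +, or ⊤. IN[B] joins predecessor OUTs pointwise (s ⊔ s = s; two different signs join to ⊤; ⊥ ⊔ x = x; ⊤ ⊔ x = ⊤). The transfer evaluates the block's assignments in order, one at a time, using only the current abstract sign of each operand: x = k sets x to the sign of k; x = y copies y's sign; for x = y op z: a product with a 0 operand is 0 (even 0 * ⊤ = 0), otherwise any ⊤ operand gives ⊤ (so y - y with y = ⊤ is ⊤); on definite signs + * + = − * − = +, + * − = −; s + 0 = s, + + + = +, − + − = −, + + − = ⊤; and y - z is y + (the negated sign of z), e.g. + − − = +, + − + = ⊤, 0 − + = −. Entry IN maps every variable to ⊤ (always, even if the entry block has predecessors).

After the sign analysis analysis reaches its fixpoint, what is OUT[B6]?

Answer: {a: +, b: +, c: +, d: +, e: +, f: +}

Working:
Fixpoint table:
  B0:  IN=(all ⊤)  OUT={a:+, e:+; rest ⊤}
  B1:  IN={a:+, e:+; rest ⊤}  OUT={a:+, e:+, f:+; rest ⊤}
  B2:  IN={a:+, e:+, f:+; rest ⊤}  OUT={a:+, b:+, c:+, e:+, f:+; rest ⊤}
  B3:  IN={a:+, b:+, c:+, e:+, f:+; rest ⊤}  OUT={a:-, b:+, c:+, e:+, f:+; rest ⊤}
  B4:  IN={a:-, b:+, c:+, e:+, f:+; rest ⊤}  OUT={a:+, b:+, c:+, e:+, f:+; rest ⊤}
  B5:  IN={a:+, b:+, c:+, e:+, f:+; rest ⊤}  OUT={a:+, b:+, c:+, e:+, f:+; rest ⊤}
  B6:  IN={a:+, b:+, c:+, e:+, f:+; rest ⊤}  OUT={a:+, b:+, c:+, d:+, e:+, f:+; rest ⊤}
  B7:  IN={b:+, c:+, e:+, f:+; rest ⊤}  OUT={c:+, e:+, f:+; rest ⊤}

Merge at B6: IN[B6] = OUT[B5] = {a: +, b: +, c: +, d: ⊤, e: +, f: +}
Applying B6's transfer function to that IN value gives OUT[B6] (row B6 above).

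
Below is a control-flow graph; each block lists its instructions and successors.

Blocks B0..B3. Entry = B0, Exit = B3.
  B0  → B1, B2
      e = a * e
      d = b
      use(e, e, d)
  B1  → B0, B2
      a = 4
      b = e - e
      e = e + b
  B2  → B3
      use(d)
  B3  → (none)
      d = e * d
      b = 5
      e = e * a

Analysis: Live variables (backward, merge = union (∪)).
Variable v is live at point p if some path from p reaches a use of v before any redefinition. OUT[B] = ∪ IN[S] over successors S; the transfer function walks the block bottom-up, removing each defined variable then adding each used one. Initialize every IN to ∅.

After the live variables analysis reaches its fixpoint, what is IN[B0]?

Answer: {a, b, e}

Trace:
Fixpoint table:
  B0:   IN={a, b, e}   OUT={a, d, e}
  B1:   IN={d, e}   OUT={a, b, d, e}
  B2:   IN={a, d, e}   OUT={a, d, e}
  B3:   IN={a, d, e}   OUT={}

Merge at B0: OUT[B0] = IN[B1] ⊔ IN[B2] = {a, d, e}
Applying B0's transfer function to that OUT value gives IN[B0] (row B0 above).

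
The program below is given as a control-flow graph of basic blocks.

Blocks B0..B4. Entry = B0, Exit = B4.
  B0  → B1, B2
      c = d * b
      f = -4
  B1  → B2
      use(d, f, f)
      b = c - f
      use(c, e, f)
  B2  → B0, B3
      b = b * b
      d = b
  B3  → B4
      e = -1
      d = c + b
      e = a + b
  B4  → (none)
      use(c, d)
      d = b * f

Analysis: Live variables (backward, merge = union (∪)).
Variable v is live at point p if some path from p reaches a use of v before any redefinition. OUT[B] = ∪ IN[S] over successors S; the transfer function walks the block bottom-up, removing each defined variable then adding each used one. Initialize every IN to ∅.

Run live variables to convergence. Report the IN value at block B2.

Fixpoint table:
  B0:  IN={a, b, d, e}  OUT={a, b, c, d, e, f}
  B1:  IN={a, c, d, e, f}  OUT={a, b, c, e, f}
  B2:  IN={a, b, c, e, f}  OUT={a, b, c, d, e, f}
  B3:  IN={a, b, c, f}  OUT={b, c, d, f}
  B4:  IN={b, c, d, f}  OUT={}

Merge at B2: OUT[B2] = IN[B0] ⊔ IN[B3] = {a, b, c, d, e, f}
Applying B2's transfer function to that OUT value gives IN[B2] (row B2 above).

Answer: {a, b, c, e, f}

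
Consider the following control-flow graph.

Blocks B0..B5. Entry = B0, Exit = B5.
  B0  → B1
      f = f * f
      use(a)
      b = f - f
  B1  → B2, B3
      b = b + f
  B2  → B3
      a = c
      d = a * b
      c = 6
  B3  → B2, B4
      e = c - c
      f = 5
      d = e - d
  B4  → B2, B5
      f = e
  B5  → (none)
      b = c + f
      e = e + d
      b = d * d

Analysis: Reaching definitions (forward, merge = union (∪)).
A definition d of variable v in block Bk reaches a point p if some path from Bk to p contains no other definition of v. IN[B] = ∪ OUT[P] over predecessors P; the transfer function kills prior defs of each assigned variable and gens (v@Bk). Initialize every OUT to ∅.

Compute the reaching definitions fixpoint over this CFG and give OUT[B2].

Answer: {a@B2, b@B1, c@B2, d@B2, e@B3, f@B0, f@B3, f@B4}

Derivation:
Converged values:
  B0:   IN={}   OUT={b@B0, f@B0}
  B1:   IN={b@B0, f@B0}   OUT={b@B1, f@B0}
  B2:   IN={a@B2, b@B1, c@B2, d@B3, e@B3, f@B0, f@B3, f@B4}   OUT={a@B2, b@B1, c@B2, d@B2, e@B3, f@B0, f@B3, f@B4}
  B3:   IN={a@B2, b@B1, c@B2, d@B2, e@B3, f@B0, f@B3, f@B4}   OUT={a@B2, b@B1, c@B2, d@B3, e@B3, f@B3}
  B4:   IN={a@B2, b@B1, c@B2, d@B3, e@B3, f@B3}   OUT={a@B2, b@B1, c@B2, d@B3, e@B3, f@B4}
  B5:   IN={a@B2, b@B1, c@B2, d@B3, e@B3, f@B4}   OUT={a@B2, b@B5, c@B2, d@B3, e@B5, f@B4}

Merge at B2: IN[B2] = OUT[B1] ⊔ OUT[B3] ⊔ OUT[B4] = {a@B2, b@B1, c@B2, d@B3, e@B3, f@B0, f@B3, f@B4}
Applying B2's transfer function to that IN value gives OUT[B2] (row B2 above).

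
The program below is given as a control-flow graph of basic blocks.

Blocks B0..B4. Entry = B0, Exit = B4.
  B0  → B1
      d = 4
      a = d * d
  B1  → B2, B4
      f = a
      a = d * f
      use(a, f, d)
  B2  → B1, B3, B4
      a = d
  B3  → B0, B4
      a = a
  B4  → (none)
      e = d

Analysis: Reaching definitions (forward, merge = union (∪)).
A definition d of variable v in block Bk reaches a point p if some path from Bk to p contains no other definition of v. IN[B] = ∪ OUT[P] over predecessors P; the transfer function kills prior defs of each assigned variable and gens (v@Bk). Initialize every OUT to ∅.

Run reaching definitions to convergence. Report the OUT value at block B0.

Converged values:
  B0:   IN={a@B3, d@B0, f@B1}   OUT={a@B0, d@B0, f@B1}
  B1:   IN={a@B0, a@B2, d@B0, f@B1}   OUT={a@B1, d@B0, f@B1}
  B2:   IN={a@B1, d@B0, f@B1}   OUT={a@B2, d@B0, f@B1}
  B3:   IN={a@B2, d@B0, f@B1}   OUT={a@B3, d@B0, f@B1}
  B4:   IN={a@B1, a@B2, a@B3, d@B0, f@B1}   OUT={a@B1, a@B2, a@B3, d@B0, e@B4, f@B1}

Merge at B0 (entry node, so the boundary value {} is joined with the incoming edge(s)): IN[B0] = {} ⊔ OUT[B3] = {a@B3, d@B0, f@B1}
Applying B0's transfer function to that IN value gives OUT[B0] (row B0 above).

Answer: {a@B0, d@B0, f@B1}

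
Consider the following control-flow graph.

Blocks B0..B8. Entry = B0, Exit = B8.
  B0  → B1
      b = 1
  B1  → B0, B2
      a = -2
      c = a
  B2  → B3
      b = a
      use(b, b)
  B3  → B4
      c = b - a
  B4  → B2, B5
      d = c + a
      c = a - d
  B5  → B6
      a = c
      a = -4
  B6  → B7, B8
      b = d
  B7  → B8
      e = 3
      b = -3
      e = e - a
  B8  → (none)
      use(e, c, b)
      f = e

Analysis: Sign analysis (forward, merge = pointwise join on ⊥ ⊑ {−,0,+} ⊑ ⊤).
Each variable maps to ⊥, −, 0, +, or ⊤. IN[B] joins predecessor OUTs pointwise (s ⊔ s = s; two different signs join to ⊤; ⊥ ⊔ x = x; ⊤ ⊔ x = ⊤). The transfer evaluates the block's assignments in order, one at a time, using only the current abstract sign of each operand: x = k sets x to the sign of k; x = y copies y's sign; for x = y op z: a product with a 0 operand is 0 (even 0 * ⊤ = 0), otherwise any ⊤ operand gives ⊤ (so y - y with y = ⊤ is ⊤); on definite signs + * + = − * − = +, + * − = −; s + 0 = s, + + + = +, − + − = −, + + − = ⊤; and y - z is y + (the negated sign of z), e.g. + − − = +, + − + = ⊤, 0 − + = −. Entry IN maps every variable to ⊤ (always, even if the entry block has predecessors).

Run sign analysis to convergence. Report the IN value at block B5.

Answer: {a: -, b: -, c: ⊤, d: ⊤, e: ⊤, f: ⊤}

Working:
Converged values:
  B0:   IN=(all ⊤)   OUT={b:+; rest ⊤}
  B1:   IN={b:+; rest ⊤}   OUT={a:-, b:+, c:-; rest ⊤}
  B2:   IN={a:-; rest ⊤}   OUT={a:-, b:-; rest ⊤}
  B3:   IN={a:-, b:-; rest ⊤}   OUT={a:-, b:-; rest ⊤}
  B4:   IN={a:-, b:-; rest ⊤}   OUT={a:-, b:-; rest ⊤}
  B5:   IN={a:-, b:-; rest ⊤}   OUT={a:-, b:-; rest ⊤}
  B6:   IN={a:-, b:-; rest ⊤}   OUT={a:-; rest ⊤}
  B7:   IN={a:-; rest ⊤}   OUT={a:-, b:-, e:+; rest ⊤}
  B8:   IN={a:-; rest ⊤}   OUT={a:-; rest ⊤}

Merge at B5: IN[B5] = OUT[B4] = {a: -, b: -, c: ⊤, d: ⊤, e: ⊤, f: ⊤}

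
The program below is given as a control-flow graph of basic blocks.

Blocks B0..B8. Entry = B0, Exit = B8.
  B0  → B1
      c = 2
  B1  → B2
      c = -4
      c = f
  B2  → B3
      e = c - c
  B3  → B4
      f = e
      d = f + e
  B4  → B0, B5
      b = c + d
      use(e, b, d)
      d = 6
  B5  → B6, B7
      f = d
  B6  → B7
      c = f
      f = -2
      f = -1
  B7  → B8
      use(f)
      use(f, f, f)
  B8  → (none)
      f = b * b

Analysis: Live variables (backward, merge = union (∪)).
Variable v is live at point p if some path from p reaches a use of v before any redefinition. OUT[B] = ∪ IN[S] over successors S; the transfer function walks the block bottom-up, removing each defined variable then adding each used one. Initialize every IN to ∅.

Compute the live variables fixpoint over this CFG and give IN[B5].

Per-block solution:
  B0:   IN={f}   OUT={f}
  B1:   IN={f}   OUT={c}
  B2:   IN={c}   OUT={c, e}
  B3:   IN={c, e}   OUT={c, d, e, f}
  B4:   IN={c, d, e, f}   OUT={b, d, f}
  B5:   IN={b, d}   OUT={b, f}
  B6:   IN={b, f}   OUT={b, f}
  B7:   IN={b, f}   OUT={b}
  B8:   IN={b}   OUT={}

Merge at B5: OUT[B5] = IN[B6] ⊔ IN[B7] = {b, f}
Applying B5's transfer function to that OUT value gives IN[B5] (row B5 above).

Answer: {b, d}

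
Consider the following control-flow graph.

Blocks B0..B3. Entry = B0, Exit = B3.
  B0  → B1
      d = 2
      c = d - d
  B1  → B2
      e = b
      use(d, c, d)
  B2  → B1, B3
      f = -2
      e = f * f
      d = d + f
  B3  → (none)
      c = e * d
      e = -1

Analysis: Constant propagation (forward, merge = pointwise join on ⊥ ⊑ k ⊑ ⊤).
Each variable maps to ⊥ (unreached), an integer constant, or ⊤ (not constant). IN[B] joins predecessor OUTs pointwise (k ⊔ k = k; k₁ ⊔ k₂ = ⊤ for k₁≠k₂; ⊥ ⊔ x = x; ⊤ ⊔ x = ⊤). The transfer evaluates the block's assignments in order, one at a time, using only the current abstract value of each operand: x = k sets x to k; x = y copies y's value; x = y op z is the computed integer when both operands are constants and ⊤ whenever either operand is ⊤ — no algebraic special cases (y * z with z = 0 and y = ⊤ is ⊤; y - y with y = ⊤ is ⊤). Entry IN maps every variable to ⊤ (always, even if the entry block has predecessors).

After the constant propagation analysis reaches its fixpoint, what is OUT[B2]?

Fixpoint table:
  B0:  IN=(all ⊤)  OUT={c:0, d:2; rest ⊤}
  B1:  IN={c:0; rest ⊤}  OUT={c:0; rest ⊤}
  B2:  IN={c:0; rest ⊤}  OUT={c:0, e:4, f:-2; rest ⊤}
  B3:  IN={c:0, e:4, f:-2; rest ⊤}  OUT={e:-1, f:-2; rest ⊤}

Merge at B2: IN[B2] = OUT[B1] = {a: ⊤, b: ⊤, c: 0, d: ⊤, e: ⊤, f: ⊤}
Applying B2's transfer function to that IN value gives OUT[B2] (row B2 above).

Answer: {a: ⊤, b: ⊤, c: 0, d: ⊤, e: 4, f: -2}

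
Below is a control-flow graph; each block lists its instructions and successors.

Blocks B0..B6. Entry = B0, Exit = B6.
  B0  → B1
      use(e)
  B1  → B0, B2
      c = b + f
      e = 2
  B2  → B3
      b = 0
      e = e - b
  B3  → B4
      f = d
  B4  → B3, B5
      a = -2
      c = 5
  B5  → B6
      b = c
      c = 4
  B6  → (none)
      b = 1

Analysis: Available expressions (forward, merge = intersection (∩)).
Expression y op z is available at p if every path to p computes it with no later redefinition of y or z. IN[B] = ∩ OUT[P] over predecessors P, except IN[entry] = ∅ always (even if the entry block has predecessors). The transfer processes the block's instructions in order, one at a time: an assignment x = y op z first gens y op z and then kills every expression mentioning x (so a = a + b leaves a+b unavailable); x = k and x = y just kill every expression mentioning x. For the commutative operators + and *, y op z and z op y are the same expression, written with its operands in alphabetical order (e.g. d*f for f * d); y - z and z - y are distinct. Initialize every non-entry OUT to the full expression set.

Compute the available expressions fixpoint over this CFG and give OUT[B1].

Fixpoint table:
  B0:  IN={}  OUT={}
  B1:  IN={}  OUT={b+f}
  B2:  IN={b+f}  OUT={}
  B3:  IN={}  OUT={}
  B4:  IN={}  OUT={}
  B5:  IN={}  OUT={}
  B6:  IN={}  OUT={}

Merge at B1: IN[B1] = OUT[B0] = {}
Applying B1's transfer function to that IN value gives OUT[B1] (row B1 above).

Answer: {b+f}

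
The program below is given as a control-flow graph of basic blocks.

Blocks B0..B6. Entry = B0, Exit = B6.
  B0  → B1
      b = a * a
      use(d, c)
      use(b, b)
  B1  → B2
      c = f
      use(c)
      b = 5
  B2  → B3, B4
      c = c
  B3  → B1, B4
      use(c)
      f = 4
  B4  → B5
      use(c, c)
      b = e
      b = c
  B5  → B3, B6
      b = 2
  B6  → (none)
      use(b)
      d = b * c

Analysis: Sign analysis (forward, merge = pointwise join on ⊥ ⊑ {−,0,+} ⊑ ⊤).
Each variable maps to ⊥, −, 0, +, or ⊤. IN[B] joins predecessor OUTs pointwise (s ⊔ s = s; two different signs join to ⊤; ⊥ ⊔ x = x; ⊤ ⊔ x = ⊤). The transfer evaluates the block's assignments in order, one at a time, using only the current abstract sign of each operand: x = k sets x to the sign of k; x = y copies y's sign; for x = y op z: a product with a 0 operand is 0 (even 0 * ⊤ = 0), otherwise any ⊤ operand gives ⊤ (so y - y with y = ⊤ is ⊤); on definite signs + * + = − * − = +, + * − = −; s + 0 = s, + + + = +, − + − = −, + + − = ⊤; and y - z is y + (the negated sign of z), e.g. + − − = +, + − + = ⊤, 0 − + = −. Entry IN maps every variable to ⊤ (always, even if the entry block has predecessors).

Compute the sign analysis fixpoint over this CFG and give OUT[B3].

Fixpoint table:
  B0:   IN=(all ⊤)   OUT=(all ⊤)
  B1:   IN=(all ⊤)   OUT={b:+; rest ⊤}
  B2:   IN={b:+; rest ⊤}   OUT={b:+; rest ⊤}
  B3:   IN={b:+; rest ⊤}   OUT={b:+, f:+; rest ⊤}
  B4:   IN={b:+; rest ⊤}   OUT=(all ⊤)
  B5:   IN=(all ⊤)   OUT={b:+; rest ⊤}
  B6:   IN={b:+; rest ⊤}   OUT={b:+; rest ⊤}

Merge at B3: IN[B3] = OUT[B2] ⊔ OUT[B5] = {a: ⊤, b: +, c: ⊤, d: ⊤, e: ⊤, f: ⊤}
Applying B3's transfer function to that IN value gives OUT[B3] (row B3 above).

Answer: {a: ⊤, b: +, c: ⊤, d: ⊤, e: ⊤, f: +}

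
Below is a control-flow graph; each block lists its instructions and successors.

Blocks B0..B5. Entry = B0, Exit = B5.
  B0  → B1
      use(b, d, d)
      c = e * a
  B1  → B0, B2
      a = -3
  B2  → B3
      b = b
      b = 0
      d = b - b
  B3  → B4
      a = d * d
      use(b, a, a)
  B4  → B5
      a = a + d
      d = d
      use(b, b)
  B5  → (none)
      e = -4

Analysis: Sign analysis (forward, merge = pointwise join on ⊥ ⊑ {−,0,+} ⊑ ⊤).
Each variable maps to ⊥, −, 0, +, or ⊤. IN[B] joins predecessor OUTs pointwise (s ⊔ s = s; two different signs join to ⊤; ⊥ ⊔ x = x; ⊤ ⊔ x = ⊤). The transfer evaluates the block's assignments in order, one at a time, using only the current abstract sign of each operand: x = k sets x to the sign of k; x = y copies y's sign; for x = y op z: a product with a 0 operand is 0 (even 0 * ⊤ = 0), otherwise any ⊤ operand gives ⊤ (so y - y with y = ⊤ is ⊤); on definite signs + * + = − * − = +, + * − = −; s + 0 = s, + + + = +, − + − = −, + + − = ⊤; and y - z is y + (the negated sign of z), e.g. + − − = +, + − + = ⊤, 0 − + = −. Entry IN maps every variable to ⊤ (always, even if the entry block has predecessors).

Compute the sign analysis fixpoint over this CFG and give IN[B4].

Fixpoint table:
  B0: | IN=(all ⊤) | OUT=(all ⊤)
  B1: | IN=(all ⊤) | OUT={a:-; rest ⊤}
  B2: | IN={a:-; rest ⊤} | OUT={a:-, b:0, d:0; rest ⊤}
  B3: | IN={a:-, b:0, d:0; rest ⊤} | OUT={a:0, b:0, d:0; rest ⊤}
  B4: | IN={a:0, b:0, d:0; rest ⊤} | OUT={a:0, b:0, d:0; rest ⊤}
  B5: | IN={a:0, b:0, d:0; rest ⊤} | OUT={a:0, b:0, d:0, e:-; rest ⊤}

Merge at B4: IN[B4] = OUT[B3] = {a: 0, b: 0, c: ⊤, d: 0, e: ⊤, f: ⊤}

Answer: {a: 0, b: 0, c: ⊤, d: 0, e: ⊤, f: ⊤}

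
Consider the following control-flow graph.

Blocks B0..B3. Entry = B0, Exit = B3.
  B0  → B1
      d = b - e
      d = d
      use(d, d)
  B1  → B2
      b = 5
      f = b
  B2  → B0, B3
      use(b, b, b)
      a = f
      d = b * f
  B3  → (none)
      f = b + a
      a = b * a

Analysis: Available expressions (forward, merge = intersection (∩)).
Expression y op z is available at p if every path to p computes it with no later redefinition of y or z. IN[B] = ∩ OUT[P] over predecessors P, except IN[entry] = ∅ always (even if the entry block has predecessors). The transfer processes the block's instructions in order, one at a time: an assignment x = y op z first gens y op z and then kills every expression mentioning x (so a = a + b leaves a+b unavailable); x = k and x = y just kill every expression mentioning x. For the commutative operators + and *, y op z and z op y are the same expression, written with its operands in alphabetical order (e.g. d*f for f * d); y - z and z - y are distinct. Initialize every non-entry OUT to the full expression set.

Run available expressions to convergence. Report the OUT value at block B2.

Answer: {b*f}

Derivation:
Per-block solution:
  B0:  IN={}  OUT={b-e}
  B1:  IN={b-e}  OUT={}
  B2:  IN={}  OUT={b*f}
  B3:  IN={b*f}  OUT={}

Merge at B2: IN[B2] = OUT[B1] = {}
Applying B2's transfer function to that IN value gives OUT[B2] (row B2 above).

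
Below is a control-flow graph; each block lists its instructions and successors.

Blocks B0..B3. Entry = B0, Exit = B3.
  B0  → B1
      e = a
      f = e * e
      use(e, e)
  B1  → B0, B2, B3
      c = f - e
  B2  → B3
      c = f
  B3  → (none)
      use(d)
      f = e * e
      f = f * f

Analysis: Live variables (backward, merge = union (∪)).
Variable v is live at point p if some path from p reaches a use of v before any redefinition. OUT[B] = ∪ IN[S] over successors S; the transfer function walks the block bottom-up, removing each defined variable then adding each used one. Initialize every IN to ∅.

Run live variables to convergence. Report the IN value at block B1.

Converged values:
  B0:   IN={a, d}   OUT={a, d, e, f}
  B1:   IN={a, d, e, f}   OUT={a, d, e, f}
  B2:   IN={d, e, f}   OUT={d, e}
  B3:   IN={d, e}   OUT={}

Merge at B1: OUT[B1] = IN[B0] ⊔ IN[B2] ⊔ IN[B3] = {a, d, e, f}
Applying B1's transfer function to that OUT value gives IN[B1] (row B1 above).

Answer: {a, d, e, f}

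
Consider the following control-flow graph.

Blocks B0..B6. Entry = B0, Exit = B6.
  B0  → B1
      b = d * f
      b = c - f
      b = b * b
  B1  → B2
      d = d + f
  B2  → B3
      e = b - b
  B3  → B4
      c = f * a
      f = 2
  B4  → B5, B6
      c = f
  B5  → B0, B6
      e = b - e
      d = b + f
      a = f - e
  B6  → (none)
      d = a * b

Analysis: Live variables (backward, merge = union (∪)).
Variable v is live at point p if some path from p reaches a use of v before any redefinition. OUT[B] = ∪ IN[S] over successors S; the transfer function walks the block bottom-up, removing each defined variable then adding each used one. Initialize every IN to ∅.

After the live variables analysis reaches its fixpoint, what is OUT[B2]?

Per-block solution:
  B0: | IN={a, c, d, f} | OUT={a, b, d, f}
  B1: | IN={a, b, d, f} | OUT={a, b, f}
  B2: | IN={a, b, f} | OUT={a, b, e, f}
  B3: | IN={a, b, e, f} | OUT={a, b, e, f}
  B4: | IN={a, b, e, f} | OUT={a, b, c, e, f}
  B5: | IN={b, c, e, f} | OUT={a, b, c, d, f}
  B6: | IN={a, b} | OUT={}

Merge at B2: OUT[B2] = IN[B3] = {a, b, e, f}

Answer: {a, b, e, f}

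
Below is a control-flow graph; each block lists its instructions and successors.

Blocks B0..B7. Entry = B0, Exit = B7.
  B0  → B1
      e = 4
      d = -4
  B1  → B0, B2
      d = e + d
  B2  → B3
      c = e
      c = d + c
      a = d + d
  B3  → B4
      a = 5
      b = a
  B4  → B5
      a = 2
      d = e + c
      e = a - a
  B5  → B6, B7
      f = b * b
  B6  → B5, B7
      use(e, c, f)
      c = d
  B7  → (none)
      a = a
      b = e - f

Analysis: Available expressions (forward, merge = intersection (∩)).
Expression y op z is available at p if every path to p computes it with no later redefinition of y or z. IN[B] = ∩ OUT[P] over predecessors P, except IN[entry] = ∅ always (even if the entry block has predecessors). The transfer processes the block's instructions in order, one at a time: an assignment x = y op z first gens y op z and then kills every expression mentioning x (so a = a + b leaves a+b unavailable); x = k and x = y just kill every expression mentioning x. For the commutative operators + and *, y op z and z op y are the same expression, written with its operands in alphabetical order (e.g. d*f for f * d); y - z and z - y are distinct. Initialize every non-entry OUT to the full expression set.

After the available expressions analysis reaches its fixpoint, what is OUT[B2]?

Answer: {d+d}

Derivation:
Per-block solution:
  B0:  IN={}  OUT={}
  B1:  IN={}  OUT={}
  B2:  IN={}  OUT={d+d}
  B3:  IN={d+d}  OUT={d+d}
  B4:  IN={d+d}  OUT={a-a}
  B5:  IN={a-a}  OUT={a-a, b*b}
  B6:  IN={a-a, b*b}  OUT={a-a, b*b}
  B7:  IN={a-a, b*b}  OUT={e-f}

Merge at B2: IN[B2] = OUT[B1] = {}
Applying B2's transfer function to that IN value gives OUT[B2] (row B2 above).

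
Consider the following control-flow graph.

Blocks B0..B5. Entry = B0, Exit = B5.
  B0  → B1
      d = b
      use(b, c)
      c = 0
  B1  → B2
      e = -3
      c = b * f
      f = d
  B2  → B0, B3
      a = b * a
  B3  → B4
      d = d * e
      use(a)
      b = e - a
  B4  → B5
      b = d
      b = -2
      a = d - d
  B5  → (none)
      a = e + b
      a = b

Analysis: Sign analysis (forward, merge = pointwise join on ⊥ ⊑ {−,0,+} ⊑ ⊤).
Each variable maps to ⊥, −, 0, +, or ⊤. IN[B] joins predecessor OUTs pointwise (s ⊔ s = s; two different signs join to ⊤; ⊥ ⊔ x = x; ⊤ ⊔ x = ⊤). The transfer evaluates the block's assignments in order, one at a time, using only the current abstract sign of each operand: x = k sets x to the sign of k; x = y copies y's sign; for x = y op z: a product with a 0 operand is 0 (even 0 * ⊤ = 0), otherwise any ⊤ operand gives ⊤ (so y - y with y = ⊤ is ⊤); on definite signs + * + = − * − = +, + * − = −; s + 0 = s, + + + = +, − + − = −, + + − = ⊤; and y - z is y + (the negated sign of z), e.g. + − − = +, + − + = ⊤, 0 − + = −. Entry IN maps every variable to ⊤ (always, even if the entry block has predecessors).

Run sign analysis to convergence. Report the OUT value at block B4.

Answer: {a: ⊤, b: -, c: ⊤, d: ⊤, e: -, f: ⊤}

Working:
Converged values:
  B0:  IN=(all ⊤)  OUT={c:0; rest ⊤}
  B1:  IN={c:0; rest ⊤}  OUT={e:-; rest ⊤}
  B2:  IN={e:-; rest ⊤}  OUT={e:-; rest ⊤}
  B3:  IN={e:-; rest ⊤}  OUT={e:-; rest ⊤}
  B4:  IN={e:-; rest ⊤}  OUT={b:-, e:-; rest ⊤}
  B5:  IN={b:-, e:-; rest ⊤}  OUT={a:-, b:-, e:-; rest ⊤}

Merge at B4: IN[B4] = OUT[B3] = {a: ⊤, b: ⊤, c: ⊤, d: ⊤, e: -, f: ⊤}
Applying B4's transfer function to that IN value gives OUT[B4] (row B4 above).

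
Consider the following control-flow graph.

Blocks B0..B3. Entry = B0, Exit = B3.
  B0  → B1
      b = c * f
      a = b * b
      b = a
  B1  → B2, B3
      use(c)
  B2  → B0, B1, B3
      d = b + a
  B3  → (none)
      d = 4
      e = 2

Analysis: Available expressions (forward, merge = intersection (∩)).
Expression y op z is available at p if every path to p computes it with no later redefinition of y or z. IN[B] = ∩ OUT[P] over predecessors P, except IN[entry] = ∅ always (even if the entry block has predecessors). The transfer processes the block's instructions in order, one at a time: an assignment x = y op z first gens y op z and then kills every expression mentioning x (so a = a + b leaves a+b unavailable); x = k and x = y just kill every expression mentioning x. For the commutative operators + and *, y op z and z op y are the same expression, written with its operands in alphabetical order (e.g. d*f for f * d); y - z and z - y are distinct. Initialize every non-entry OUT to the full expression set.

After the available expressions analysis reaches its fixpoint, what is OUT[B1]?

Answer: {c*f}

Derivation:
Converged values:
  B0:   IN={}   OUT={c*f}
  B1:   IN={c*f}   OUT={c*f}
  B2:   IN={c*f}   OUT={a+b, c*f}
  B3:   IN={c*f}   OUT={c*f}

Merge at B1: IN[B1] = OUT[B0] ∩ OUT[B2] = {c*f}
Applying B1's transfer function to that IN value gives OUT[B1] (row B1 above).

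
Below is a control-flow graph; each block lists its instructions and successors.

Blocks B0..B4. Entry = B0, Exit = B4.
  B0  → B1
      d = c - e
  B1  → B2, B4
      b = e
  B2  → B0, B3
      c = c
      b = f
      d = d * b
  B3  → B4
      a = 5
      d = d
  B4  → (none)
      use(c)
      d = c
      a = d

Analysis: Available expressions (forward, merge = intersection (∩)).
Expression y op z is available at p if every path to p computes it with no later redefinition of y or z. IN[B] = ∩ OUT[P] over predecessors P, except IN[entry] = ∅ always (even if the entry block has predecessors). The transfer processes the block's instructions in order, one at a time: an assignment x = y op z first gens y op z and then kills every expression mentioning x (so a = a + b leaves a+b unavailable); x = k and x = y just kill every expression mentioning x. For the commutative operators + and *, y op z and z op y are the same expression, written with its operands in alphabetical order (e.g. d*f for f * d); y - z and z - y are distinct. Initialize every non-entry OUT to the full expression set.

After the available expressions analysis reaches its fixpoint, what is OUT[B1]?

Answer: {c-e}

Trace:
Converged values:
  B0: | IN={} | OUT={c-e}
  B1: | IN={c-e} | OUT={c-e}
  B2: | IN={c-e} | OUT={}
  B3: | IN={} | OUT={}
  B4: | IN={} | OUT={}

Merge at B1: IN[B1] = OUT[B0] = {c-e}
Applying B1's transfer function to that IN value gives OUT[B1] (row B1 above).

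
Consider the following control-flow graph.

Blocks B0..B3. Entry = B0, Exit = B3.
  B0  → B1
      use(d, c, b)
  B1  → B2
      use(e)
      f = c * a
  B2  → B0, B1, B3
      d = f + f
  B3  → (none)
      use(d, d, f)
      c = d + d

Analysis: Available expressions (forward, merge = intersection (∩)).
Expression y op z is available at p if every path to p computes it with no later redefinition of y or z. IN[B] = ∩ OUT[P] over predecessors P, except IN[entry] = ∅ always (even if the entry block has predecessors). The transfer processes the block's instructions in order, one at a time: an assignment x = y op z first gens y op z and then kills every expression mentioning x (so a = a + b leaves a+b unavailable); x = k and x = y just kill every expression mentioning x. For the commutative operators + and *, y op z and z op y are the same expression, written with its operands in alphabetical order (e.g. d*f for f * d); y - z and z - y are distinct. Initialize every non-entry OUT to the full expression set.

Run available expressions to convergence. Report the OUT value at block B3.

Per-block solution:
  B0: | IN={} | OUT={}
  B1: | IN={} | OUT={a*c}
  B2: | IN={a*c} | OUT={a*c, f+f}
  B3: | IN={a*c, f+f} | OUT={d+d, f+f}

Merge at B3: IN[B3] = OUT[B2] = {a*c, f+f}
Applying B3's transfer function to that IN value gives OUT[B3] (row B3 above).

Answer: {d+d, f+f}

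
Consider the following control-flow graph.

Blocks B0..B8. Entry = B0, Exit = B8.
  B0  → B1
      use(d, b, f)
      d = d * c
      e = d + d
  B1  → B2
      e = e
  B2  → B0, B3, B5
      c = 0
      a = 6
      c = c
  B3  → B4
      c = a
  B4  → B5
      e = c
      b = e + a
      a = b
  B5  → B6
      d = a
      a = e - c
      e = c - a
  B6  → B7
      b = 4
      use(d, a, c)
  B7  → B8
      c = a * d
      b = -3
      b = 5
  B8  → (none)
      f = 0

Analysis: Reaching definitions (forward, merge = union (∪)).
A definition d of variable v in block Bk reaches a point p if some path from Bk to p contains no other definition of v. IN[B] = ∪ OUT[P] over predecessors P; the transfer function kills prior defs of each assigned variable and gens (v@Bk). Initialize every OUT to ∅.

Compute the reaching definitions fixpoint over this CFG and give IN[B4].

Per-block solution:
  B0: | IN={a@B2, c@B2, d@B0, e@B1} | OUT={a@B2, c@B2, d@B0, e@B0}
  B1: | IN={a@B2, c@B2, d@B0, e@B0} | OUT={a@B2, c@B2, d@B0, e@B1}
  B2: | IN={a@B2, c@B2, d@B0, e@B1} | OUT={a@B2, c@B2, d@B0, e@B1}
  B3: | IN={a@B2, c@B2, d@B0, e@B1} | OUT={a@B2, c@B3, d@B0, e@B1}
  B4: | IN={a@B2, c@B3, d@B0, e@B1} | OUT={a@B4, b@B4, c@B3, d@B0, e@B4}
  B5: | IN={a@B2, a@B4, b@B4, c@B2, c@B3, d@B0, e@B1, e@B4} | OUT={a@B5, b@B4, c@B2, c@B3, d@B5, e@B5}
  B6: | IN={a@B5, b@B4, c@B2, c@B3, d@B5, e@B5} | OUT={a@B5, b@B6, c@B2, c@B3, d@B5, e@B5}
  B7: | IN={a@B5, b@B6, c@B2, c@B3, d@B5, e@B5} | OUT={a@B5, b@B7, c@B7, d@B5, e@B5}
  B8: | IN={a@B5, b@B7, c@B7, d@B5, e@B5} | OUT={a@B5, b@B7, c@B7, d@B5, e@B5, f@B8}

Merge at B4: IN[B4] = OUT[B3] = {a@B2, c@B3, d@B0, e@B1}

Answer: {a@B2, c@B3, d@B0, e@B1}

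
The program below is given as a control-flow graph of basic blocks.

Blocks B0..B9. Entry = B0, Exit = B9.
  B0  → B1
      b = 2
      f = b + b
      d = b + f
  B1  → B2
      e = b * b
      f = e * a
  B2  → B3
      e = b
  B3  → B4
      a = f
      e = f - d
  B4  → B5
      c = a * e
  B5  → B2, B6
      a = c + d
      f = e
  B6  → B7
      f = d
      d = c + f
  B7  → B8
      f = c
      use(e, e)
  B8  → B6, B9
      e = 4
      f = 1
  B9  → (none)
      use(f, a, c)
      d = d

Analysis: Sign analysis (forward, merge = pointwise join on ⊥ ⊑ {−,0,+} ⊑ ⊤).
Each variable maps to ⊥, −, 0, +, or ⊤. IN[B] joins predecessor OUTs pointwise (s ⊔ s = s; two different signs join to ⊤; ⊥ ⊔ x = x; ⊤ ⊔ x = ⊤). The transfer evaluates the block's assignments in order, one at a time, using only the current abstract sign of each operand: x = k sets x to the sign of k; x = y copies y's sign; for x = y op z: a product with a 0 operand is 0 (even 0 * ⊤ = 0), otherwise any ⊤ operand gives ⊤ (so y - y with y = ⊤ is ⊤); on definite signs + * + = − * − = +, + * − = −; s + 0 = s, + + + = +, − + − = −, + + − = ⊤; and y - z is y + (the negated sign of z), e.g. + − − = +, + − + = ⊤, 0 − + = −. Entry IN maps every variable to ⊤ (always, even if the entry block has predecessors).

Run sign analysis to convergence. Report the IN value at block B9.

Fixpoint table:
  B0:  IN=(all ⊤)  OUT={b:+, d:+, f:+; rest ⊤}
  B1:  IN={b:+, d:+, f:+; rest ⊤}  OUT={b:+, d:+, e:+; rest ⊤}
  B2:  IN={b:+, d:+; rest ⊤}  OUT={b:+, d:+, e:+; rest ⊤}
  B3:  IN={b:+, d:+, e:+; rest ⊤}  OUT={b:+, d:+; rest ⊤}
  B4:  IN={b:+, d:+; rest ⊤}  OUT={b:+, d:+; rest ⊤}
  B5:  IN={b:+, d:+; rest ⊤}  OUT={b:+, d:+; rest ⊤}
  B6:  IN={b:+; rest ⊤}  OUT={b:+; rest ⊤}
  B7:  IN={b:+; rest ⊤}  OUT={b:+; rest ⊤}
  B8:  IN={b:+; rest ⊤}  OUT={b:+, e:+, f:+; rest ⊤}
  B9:  IN={b:+, e:+, f:+; rest ⊤}  OUT={b:+, e:+, f:+; rest ⊤}

Merge at B9: IN[B9] = OUT[B8] = {a: ⊤, b: +, c: ⊤, d: ⊤, e: +, f: +}

Answer: {a: ⊤, b: +, c: ⊤, d: ⊤, e: +, f: +}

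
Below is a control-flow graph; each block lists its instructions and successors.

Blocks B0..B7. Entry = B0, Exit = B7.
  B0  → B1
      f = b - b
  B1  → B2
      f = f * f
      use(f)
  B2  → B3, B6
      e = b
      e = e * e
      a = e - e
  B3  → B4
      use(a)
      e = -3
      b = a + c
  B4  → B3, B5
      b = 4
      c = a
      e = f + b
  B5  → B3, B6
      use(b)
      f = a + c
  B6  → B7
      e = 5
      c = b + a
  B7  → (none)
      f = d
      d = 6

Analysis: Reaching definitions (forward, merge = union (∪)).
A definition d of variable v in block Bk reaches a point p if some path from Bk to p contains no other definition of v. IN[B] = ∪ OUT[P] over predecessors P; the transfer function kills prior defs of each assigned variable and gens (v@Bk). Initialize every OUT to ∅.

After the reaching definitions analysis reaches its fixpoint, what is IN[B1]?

Answer: {f@B0}

Working:
Per-block solution:
  B0: | IN={} | OUT={f@B0}
  B1: | IN={f@B0} | OUT={f@B1}
  B2: | IN={f@B1} | OUT={a@B2, e@B2, f@B1}
  B3: | IN={a@B2, b@B4, c@B4, e@B2, e@B4, f@B1, f@B5} | OUT={a@B2, b@B3, c@B4, e@B3, f@B1, f@B5}
  B4: | IN={a@B2, b@B3, c@B4, e@B3, f@B1, f@B5} | OUT={a@B2, b@B4, c@B4, e@B4, f@B1, f@B5}
  B5: | IN={a@B2, b@B4, c@B4, e@B4, f@B1, f@B5} | OUT={a@B2, b@B4, c@B4, e@B4, f@B5}
  B6: | IN={a@B2, b@B4, c@B4, e@B2, e@B4, f@B1, f@B5} | OUT={a@B2, b@B4, c@B6, e@B6, f@B1, f@B5}
  B7: | IN={a@B2, b@B4, c@B6, e@B6, f@B1, f@B5} | OUT={a@B2, b@B4, c@B6, d@B7, e@B6, f@B7}

Merge at B1: IN[B1] = OUT[B0] = {f@B0}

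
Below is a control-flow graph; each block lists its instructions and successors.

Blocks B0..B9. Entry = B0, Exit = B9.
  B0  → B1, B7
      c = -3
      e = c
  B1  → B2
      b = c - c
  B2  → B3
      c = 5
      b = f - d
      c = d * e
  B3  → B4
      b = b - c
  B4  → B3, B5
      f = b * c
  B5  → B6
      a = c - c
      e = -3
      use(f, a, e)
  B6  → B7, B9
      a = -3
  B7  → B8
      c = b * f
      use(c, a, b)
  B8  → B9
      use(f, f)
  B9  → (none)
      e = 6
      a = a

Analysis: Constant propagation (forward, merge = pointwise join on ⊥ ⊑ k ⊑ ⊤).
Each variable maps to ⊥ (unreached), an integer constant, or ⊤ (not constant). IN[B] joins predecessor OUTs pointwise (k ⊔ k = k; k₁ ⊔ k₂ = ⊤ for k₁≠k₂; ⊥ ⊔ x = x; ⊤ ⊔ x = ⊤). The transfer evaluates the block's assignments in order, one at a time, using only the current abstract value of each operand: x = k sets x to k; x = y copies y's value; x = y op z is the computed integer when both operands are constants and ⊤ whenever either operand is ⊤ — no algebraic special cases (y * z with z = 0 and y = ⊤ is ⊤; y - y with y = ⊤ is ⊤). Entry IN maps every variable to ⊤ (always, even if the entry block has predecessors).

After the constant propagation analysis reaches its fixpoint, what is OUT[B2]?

Answer: {a: ⊤, b: ⊤, c: ⊤, d: ⊤, e: -3, f: ⊤}

Derivation:
Converged values:
  B0:  IN=(all ⊤)  OUT={c:-3, e:-3; rest ⊤}
  B1:  IN={c:-3, e:-3; rest ⊤}  OUT={b:0, c:-3, e:-3; rest ⊤}
  B2:  IN={b:0, c:-3, e:-3; rest ⊤}  OUT={e:-3; rest ⊤}
  B3:  IN={e:-3; rest ⊤}  OUT={e:-3; rest ⊤}
  B4:  IN={e:-3; rest ⊤}  OUT={e:-3; rest ⊤}
  B5:  IN={e:-3; rest ⊤}  OUT={e:-3; rest ⊤}
  B6:  IN={e:-3; rest ⊤}  OUT={a:-3, e:-3; rest ⊤}
  B7:  IN={e:-3; rest ⊤}  OUT={e:-3; rest ⊤}
  B8:  IN={e:-3; rest ⊤}  OUT={e:-3; rest ⊤}
  B9:  IN={e:-3; rest ⊤}  OUT={e:6; rest ⊤}

Merge at B2: IN[B2] = OUT[B1] = {a: ⊤, b: 0, c: -3, d: ⊤, e: -3, f: ⊤}
Applying B2's transfer function to that IN value gives OUT[B2] (row B2 above).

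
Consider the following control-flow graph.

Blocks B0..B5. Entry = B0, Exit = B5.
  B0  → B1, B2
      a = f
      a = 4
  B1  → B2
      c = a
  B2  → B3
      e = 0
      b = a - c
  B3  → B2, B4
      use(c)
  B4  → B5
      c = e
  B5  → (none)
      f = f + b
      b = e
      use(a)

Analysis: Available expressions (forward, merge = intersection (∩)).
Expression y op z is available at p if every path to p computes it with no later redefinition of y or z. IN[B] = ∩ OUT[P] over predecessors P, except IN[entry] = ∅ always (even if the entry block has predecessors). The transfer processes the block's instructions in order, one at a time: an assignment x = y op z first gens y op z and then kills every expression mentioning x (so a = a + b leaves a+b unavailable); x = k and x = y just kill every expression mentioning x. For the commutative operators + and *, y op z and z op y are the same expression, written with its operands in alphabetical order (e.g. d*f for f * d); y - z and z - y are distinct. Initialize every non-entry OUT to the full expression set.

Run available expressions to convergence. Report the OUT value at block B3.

Answer: {a-c}

Derivation:
Fixpoint table:
  B0: | IN={} | OUT={}
  B1: | IN={} | OUT={}
  B2: | IN={} | OUT={a-c}
  B3: | IN={a-c} | OUT={a-c}
  B4: | IN={a-c} | OUT={}
  B5: | IN={} | OUT={}

Merge at B3: IN[B3] = OUT[B2] = {a-c}
Applying B3's transfer function to that IN value gives OUT[B3] (row B3 above).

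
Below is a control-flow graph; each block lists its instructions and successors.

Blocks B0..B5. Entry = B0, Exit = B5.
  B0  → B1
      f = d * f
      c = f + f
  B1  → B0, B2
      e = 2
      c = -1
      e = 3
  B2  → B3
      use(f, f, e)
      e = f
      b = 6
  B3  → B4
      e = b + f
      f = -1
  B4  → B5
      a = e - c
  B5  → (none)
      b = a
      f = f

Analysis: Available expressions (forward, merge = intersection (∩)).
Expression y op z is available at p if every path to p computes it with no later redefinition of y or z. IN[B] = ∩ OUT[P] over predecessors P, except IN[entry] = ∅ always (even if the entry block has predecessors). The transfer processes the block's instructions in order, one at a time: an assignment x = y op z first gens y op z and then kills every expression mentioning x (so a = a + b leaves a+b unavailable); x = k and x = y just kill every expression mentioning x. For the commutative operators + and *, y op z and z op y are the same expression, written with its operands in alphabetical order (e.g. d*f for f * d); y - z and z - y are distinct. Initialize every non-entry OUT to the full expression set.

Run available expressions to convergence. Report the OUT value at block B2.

Converged values:
  B0: | IN={} | OUT={f+f}
  B1: | IN={f+f} | OUT={f+f}
  B2: | IN={f+f} | OUT={f+f}
  B3: | IN={f+f} | OUT={}
  B4: | IN={} | OUT={e-c}
  B5: | IN={e-c} | OUT={e-c}

Merge at B2: IN[B2] = OUT[B1] = {f+f}
Applying B2's transfer function to that IN value gives OUT[B2] (row B2 above).

Answer: {f+f}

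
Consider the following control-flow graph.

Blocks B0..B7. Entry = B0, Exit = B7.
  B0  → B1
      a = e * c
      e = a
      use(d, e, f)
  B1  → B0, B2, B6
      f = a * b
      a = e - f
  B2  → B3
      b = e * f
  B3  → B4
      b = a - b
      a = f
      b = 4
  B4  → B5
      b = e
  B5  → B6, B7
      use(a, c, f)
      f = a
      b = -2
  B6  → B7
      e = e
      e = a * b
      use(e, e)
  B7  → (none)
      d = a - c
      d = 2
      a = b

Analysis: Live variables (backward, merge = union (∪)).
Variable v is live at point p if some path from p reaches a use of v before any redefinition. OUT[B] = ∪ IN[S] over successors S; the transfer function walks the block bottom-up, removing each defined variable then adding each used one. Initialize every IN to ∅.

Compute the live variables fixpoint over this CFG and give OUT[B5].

Converged values:
  B0:  IN={b, c, d, e, f}  OUT={a, b, c, d, e}
  B1:  IN={a, b, c, d, e}  OUT={a, b, c, d, e, f}
  B2:  IN={a, c, e, f}  OUT={a, b, c, e, f}
  B3:  IN={a, b, c, e, f}  OUT={a, c, e, f}
  B4:  IN={a, c, e, f}  OUT={a, c, e, f}
  B5:  IN={a, c, e, f}  OUT={a, b, c, e}
  B6:  IN={a, b, c, e}  OUT={a, b, c}
  B7:  IN={a, b, c}  OUT={}

Merge at B5: OUT[B5] = IN[B6] ⊔ IN[B7] = {a, b, c, e}

Answer: {a, b, c, e}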